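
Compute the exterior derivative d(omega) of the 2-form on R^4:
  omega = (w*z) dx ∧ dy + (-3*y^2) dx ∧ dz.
d(omega) = (w + 6*y) dx ∧ dy ∧ dz + (z) dx ∧ dy ∧ dw

For a 2-form omega = sum_{i<j} g_{ij} dx_i ∧ dx_j, the exterior derivative is
  d(omega) = sum_{i<j} d(g_{ij}) ∧ dx_i ∧ dx_j = sum_{i<j, k} (∂g_{ij}/∂x_k) dx_k ∧ dx_i ∧ dx_j.
Expand each term, using dx_k ∧ dx_i ∧ dx_j = sgn(permutation) dx_{(a)} ∧ dx_{(b)} ∧ dx_{(c)} with (a < b < c) sorted:
  d(w*z) includes (∂/∂z)(w*z) dz = (w) dz, which multiplied by dx ∧ dy gives (w) dx ∧ dy ∧ dz
  d(w*z) includes (∂/∂w)(w*z) dw = (z) dw, which multiplied by dx ∧ dy gives (z) dx ∧ dy ∧ dw
  d(-3*y^2) includes (∂/∂y)(-3*y^2) dy = (-6*y) dy, which multiplied by dx ∧ dz gives (6*y) dx ∧ dy ∧ dz
Collecting like 3-forms: d(omega) = (w + 6*y) dx ∧ dy ∧ dz + (z) dx ∧ dy ∧ dw.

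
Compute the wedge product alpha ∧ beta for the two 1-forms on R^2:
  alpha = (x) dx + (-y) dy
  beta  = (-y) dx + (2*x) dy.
alpha ∧ beta = (2*x^2 - y^2) dx ∧ dy

Distribute the wedge, using dx_i ∧ dx_j = -dx_j ∧ dx_i and dx_i ∧ dx_i = 0. For each pair (i, j) with i < j, the coefficient of dx_i ∧ dx_j in alpha ∧ beta is (alpha_i * beta_j - alpha_j * beta_i). Collecting: alpha ∧ beta = (2*x^2 - y^2) dx ∧ dy.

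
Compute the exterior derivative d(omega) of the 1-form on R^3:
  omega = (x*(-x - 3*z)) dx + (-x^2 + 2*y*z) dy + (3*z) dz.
d(omega) = (-2*x) dx ∧ dy + (3*x) dx ∧ dz + (-2*y) dy ∧ dz

For a 1-form omega = sum_i f_i dx_i, the exterior derivative is
  d(omega) = sum_{i < j} (∂f_j/∂x_i - ∂f_i/∂x_j) dx_i ∧ dx_j.
  coefficient of dx ∧ dy: ∂f_2/∂x - ∂f_1/∂y = ∂(-x^2 + 2*y*z)/∂x - ∂(x*(-x - 3*z))/∂y = -2*x
  coefficient of dx ∧ dz: ∂f_3/∂x - ∂f_1/∂z = ∂(3*z)/∂x - ∂(x*(-x - 3*z))/∂z = 3*x
  coefficient of dy ∧ dz: ∂f_3/∂y - ∂f_2/∂z = ∂(3*z)/∂y - ∂(-x^2 + 2*y*z)/∂z = -2*y
Assembling: d(omega) = (-2*x) dx ∧ dy + (3*x) dx ∧ dz + (-2*y) dy ∧ dz.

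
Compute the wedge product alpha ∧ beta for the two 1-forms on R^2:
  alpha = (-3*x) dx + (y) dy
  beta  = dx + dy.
alpha ∧ beta = (-3*x - y) dx ∧ dy

Distribute the wedge, using dx_i ∧ dx_j = -dx_j ∧ dx_i and dx_i ∧ dx_i = 0. For each pair (i, j) with i < j, the coefficient of dx_i ∧ dx_j in alpha ∧ beta is (alpha_i * beta_j - alpha_j * beta_i). Collecting: alpha ∧ beta = (-3*x - y) dx ∧ dy.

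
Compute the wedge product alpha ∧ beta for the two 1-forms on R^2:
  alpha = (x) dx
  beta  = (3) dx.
alpha ∧ beta = 0

Distribute the wedge, using dx_i ∧ dx_j = -dx_j ∧ dx_i and dx_i ∧ dx_i = 0. For each pair (i, j) with i < j, the coefficient of dx_i ∧ dx_j in alpha ∧ beta is (alpha_i * beta_j - alpha_j * beta_i). Collecting: alpha ∧ beta = 0.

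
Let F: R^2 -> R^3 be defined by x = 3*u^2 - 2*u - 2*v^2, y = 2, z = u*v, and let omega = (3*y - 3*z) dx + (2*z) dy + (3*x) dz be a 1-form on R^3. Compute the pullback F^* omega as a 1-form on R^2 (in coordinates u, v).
F^* omega = (-9*u^2*v + 36*u - 6*v^3 - 12) du + (9*u^3 - 6*u^2 + 6*u*v^2 - 24*v) dv

Using F^*(f dg) = (f ∘ F) d(g ∘ F), substitute each coordinate x_i by F_i(u, v) in f_i, and replace dx_i by d F_i = (∂F_i/∂u) du + (∂F_i/∂v) dv.
  For the x component: f_1(F) = -3*u*v + 6; d F_1 = (6*u - 2) du + (-4*v) dv
  For the y component: f_2(F) = 2*u*v; d F_2 = (0) du + (0) dv
  For the z component: f_3(F) = 9*u^2 - 6*u - 6*v^2; d F_3 = (v) du + (u) dv
Combining and collecting du, dv coefficients:
  coeff of du: -9*u^2*v + 36*u - 6*v^3 - 12
  coeff of dv: 9*u^3 - 6*u^2 + 6*u*v^2 - 24*v
F^* omega = (-9*u^2*v + 36*u - 6*v^3 - 12) du + (9*u^3 - 6*u^2 + 6*u*v^2 - 24*v) dv.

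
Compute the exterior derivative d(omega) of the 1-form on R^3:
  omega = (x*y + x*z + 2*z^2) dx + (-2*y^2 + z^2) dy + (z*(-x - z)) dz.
d(omega) = (-x) dx ∧ dy + (-x - 5*z) dx ∧ dz + (-2*z) dy ∧ dz

For a 1-form omega = sum_i f_i dx_i, the exterior derivative is
  d(omega) = sum_{i < j} (∂f_j/∂x_i - ∂f_i/∂x_j) dx_i ∧ dx_j.
  coefficient of dx ∧ dy: ∂f_2/∂x - ∂f_1/∂y = ∂(-2*y^2 + z^2)/∂x - ∂(x*y + x*z + 2*z^2)/∂y = -x
  coefficient of dx ∧ dz: ∂f_3/∂x - ∂f_1/∂z = ∂(z*(-x - z))/∂x - ∂(x*y + x*z + 2*z^2)/∂z = -x - 5*z
  coefficient of dy ∧ dz: ∂f_3/∂y - ∂f_2/∂z = ∂(z*(-x - z))/∂y - ∂(-2*y^2 + z^2)/∂z = -2*z
Assembling: d(omega) = (-x) dx ∧ dy + (-x - 5*z) dx ∧ dz + (-2*z) dy ∧ dz.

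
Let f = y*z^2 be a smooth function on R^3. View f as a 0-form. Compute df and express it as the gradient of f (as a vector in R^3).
df = (0) dx + (z^2) dy + (2*y*z) dz; grad f = (0, z^2, 2*y*z)

For a 0-form f, d f = (∂f/∂x) dx + (∂f/∂y) dy + (∂f/∂z) dz. The components of the vector representation are exactly the entries of grad f in Cartesian coordinates:
  ∂f/∂x = 0
  ∂f/∂y = z^2
  ∂f/∂z = 2*y*z.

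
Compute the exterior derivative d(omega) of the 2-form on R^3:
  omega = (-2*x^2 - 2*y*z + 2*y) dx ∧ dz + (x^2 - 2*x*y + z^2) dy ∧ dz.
d(omega) = (2*x - 2*y + 2*z - 2) dx ∧ dy ∧ dz

For a 2-form omega = sum_{i<j} g_{ij} dx_i ∧ dx_j, the exterior derivative is
  d(omega) = sum_{i<j} d(g_{ij}) ∧ dx_i ∧ dx_j = sum_{i<j, k} (∂g_{ij}/∂x_k) dx_k ∧ dx_i ∧ dx_j.
Expand each term, using dx_k ∧ dx_i ∧ dx_j = sgn(permutation) dx_{(a)} ∧ dx_{(b)} ∧ dx_{(c)} with (a < b < c) sorted:
  d(-2*x^2 - 2*y*z + 2*y) includes (∂/∂y)(-2*x^2 - 2*y*z + 2*y) dy = (2 - 2*z) dy, which multiplied by dx ∧ dz gives (2*z - 2) dx ∧ dy ∧ dz
  d(x^2 - 2*x*y + z^2) includes (∂/∂x)(x^2 - 2*x*y + z^2) dx = (2*x - 2*y) dx, which multiplied by dy ∧ dz gives (2*x - 2*y) dx ∧ dy ∧ dz
Collecting like 3-forms: d(omega) = (2*x - 2*y + 2*z - 2) dx ∧ dy ∧ dz.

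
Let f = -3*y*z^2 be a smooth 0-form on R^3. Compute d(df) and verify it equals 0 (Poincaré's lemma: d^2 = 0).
d(df) = 0

Step 1: df = sum_i (∂f/∂x_i) dx_i = (0) dx + (-3*z^2) dy + (-6*y*z) dz.
Step 2: Apply d again. Using the 1-form formula, the coefficient of dx ∧ dy in d(df) is ∂^2 f/∂x ∂y - ∂^2 f/∂y ∂x = (0) - (0) = 0 (equality of mixed partials for smooth f).
Similarly for dx ∧ dz and dy ∧ dz — all coefficients vanish. So d(df) = 0.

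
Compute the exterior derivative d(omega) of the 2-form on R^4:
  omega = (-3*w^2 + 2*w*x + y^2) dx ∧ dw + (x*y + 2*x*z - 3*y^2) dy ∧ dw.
d(omega) = (-y + 2*z) dx ∧ dy ∧ dw + (-2*x) dy ∧ dz ∧ dw

For a 2-form omega = sum_{i<j} g_{ij} dx_i ∧ dx_j, the exterior derivative is
  d(omega) = sum_{i<j} d(g_{ij}) ∧ dx_i ∧ dx_j = sum_{i<j, k} (∂g_{ij}/∂x_k) dx_k ∧ dx_i ∧ dx_j.
Expand each term, using dx_k ∧ dx_i ∧ dx_j = sgn(permutation) dx_{(a)} ∧ dx_{(b)} ∧ dx_{(c)} with (a < b < c) sorted:
  d(-3*w^2 + 2*w*x + y^2) includes (∂/∂y)(-3*w^2 + 2*w*x + y^2) dy = (2*y) dy, which multiplied by dx ∧ dw gives (-2*y) dx ∧ dy ∧ dw
  d(x*y + 2*x*z - 3*y^2) includes (∂/∂x)(x*y + 2*x*z - 3*y^2) dx = (y + 2*z) dx, which multiplied by dy ∧ dw gives (y + 2*z) dx ∧ dy ∧ dw
  d(x*y + 2*x*z - 3*y^2) includes (∂/∂z)(x*y + 2*x*z - 3*y^2) dz = (2*x) dz, which multiplied by dy ∧ dw gives (-2*x) dy ∧ dz ∧ dw
Collecting like 3-forms: d(omega) = (-y + 2*z) dx ∧ dy ∧ dw + (-2*x) dy ∧ dz ∧ dw.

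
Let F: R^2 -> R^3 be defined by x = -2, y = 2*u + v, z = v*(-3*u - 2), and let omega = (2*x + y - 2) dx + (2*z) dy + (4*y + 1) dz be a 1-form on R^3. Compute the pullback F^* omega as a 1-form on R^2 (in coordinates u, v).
F^* omega = (v*(-36*u - 12*v - 11)) du + (-24*u^2 - 18*u*v - 19*u - 12*v - 2) dv

Using F^*(f dg) = (f ∘ F) d(g ∘ F), substitute each coordinate x_i by F_i(u, v) in f_i, and replace dx_i by d F_i = (∂F_i/∂u) du + (∂F_i/∂v) dv.
  For the x component: f_1(F) = 2*u + v - 6; d F_1 = (0) du + (0) dv
  For the y component: f_2(F) = 2*v*(-3*u - 2); d F_2 = (2) du + (1) dv
  For the z component: f_3(F) = 8*u + 4*v + 1; d F_3 = (-3*v) du + (-3*u - 2) dv
Combining and collecting du, dv coefficients:
  coeff of du: v*(-36*u - 12*v - 11)
  coeff of dv: -24*u^2 - 18*u*v - 19*u - 12*v - 2
F^* omega = (v*(-36*u - 12*v - 11)) du + (-24*u^2 - 18*u*v - 19*u - 12*v - 2) dv.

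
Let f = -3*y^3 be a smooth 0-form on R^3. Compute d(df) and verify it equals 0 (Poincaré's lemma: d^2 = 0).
d(df) = 0

Step 1: df = sum_i (∂f/∂x_i) dx_i = (0) dx + (-9*y^2) dy + (0) dz.
Step 2: Apply d again. Using the 1-form formula, the coefficient of dx ∧ dy in d(df) is ∂^2 f/∂x ∂y - ∂^2 f/∂y ∂x = (0) - (0) = 0 (equality of mixed partials for smooth f).
Similarly for dx ∧ dz and dy ∧ dz — all coefficients vanish. So d(df) = 0.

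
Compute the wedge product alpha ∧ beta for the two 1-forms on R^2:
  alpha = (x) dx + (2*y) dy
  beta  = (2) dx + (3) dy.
alpha ∧ beta = (3*x - 4*y) dx ∧ dy

Distribute the wedge, using dx_i ∧ dx_j = -dx_j ∧ dx_i and dx_i ∧ dx_i = 0. For each pair (i, j) with i < j, the coefficient of dx_i ∧ dx_j in alpha ∧ beta is (alpha_i * beta_j - alpha_j * beta_i). Collecting: alpha ∧ beta = (3*x - 4*y) dx ∧ dy.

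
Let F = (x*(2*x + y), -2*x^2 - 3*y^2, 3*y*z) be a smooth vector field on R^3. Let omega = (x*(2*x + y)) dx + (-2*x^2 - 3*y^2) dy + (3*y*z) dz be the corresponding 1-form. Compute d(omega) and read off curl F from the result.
d(omega) = (3*z) dy ∧ dz + (0) dz ∧ dx + (-5*x) dx ∧ dy; curl F = (3*z, 0, -5*x)

d omega = sum_{i<j} (∂f_j/∂x_i - ∂f_i/∂x_j) dx_i ∧ dx_j. Under the identification (dy ∧ dz, dz ∧ dx, dx ∧ dy) ↔ (e_x, e_y, e_z), the coefficients are exactly the components of curl F. Compute:
  ∂R/∂y - ∂Q/∂z = (3*z) - (0) = 3*z
  ∂P/∂z - ∂R/∂x = (0) - (0) = 0
  ∂Q/∂x - ∂P/∂y = (-4*x) - (x) = -5*x.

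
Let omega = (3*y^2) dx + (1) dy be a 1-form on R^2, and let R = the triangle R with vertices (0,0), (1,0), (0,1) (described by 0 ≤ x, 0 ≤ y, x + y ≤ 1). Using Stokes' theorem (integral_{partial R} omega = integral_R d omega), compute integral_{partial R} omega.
integral_(partial R) omega = -1

Stokes: integral_partial_R omega = integral_R d omega with d omega = (∂Q/∂x - ∂P/∂y) dx ∧ dy.
  ∂Q/∂x = 0
  ∂P/∂y = 6*y
  integrand = ∂Q/∂x - ∂P/∂y = -6*y.
Integrating over R: integral_0^1 integral_0^{1-x} (-6*y) dy dx = -1.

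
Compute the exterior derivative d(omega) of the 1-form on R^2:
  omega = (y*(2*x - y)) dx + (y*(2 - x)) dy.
d(omega) = (-2*x + y) dx ∧ dy

For a 1-form omega = sum_i f_i dx_i, the exterior derivative is
  d(omega) = sum_{i < j} (∂f_j/∂x_i - ∂f_i/∂x_j) dx_i ∧ dx_j.
  coefficient of dx ∧ dy: ∂f_2/∂x - ∂f_1/∂y = ∂(y*(2 - x))/∂x - ∂(y*(2*x - y))/∂y = -2*x + y
Assembling: d(omega) = (-2*x + y) dx ∧ dy.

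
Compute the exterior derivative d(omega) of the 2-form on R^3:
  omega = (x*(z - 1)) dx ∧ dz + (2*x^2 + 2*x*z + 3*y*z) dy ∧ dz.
d(omega) = (4*x + 2*z) dx ∧ dy ∧ dz

For a 2-form omega = sum_{i<j} g_{ij} dx_i ∧ dx_j, the exterior derivative is
  d(omega) = sum_{i<j} d(g_{ij}) ∧ dx_i ∧ dx_j = sum_{i<j, k} (∂g_{ij}/∂x_k) dx_k ∧ dx_i ∧ dx_j.
Expand each term, using dx_k ∧ dx_i ∧ dx_j = sgn(permutation) dx_{(a)} ∧ dx_{(b)} ∧ dx_{(c)} with (a < b < c) sorted:
  d(2*x^2 + 2*x*z + 3*y*z) includes (∂/∂x)(2*x^2 + 2*x*z + 3*y*z) dx = (4*x + 2*z) dx, which multiplied by dy ∧ dz gives (4*x + 2*z) dx ∧ dy ∧ dz
Collecting like 3-forms: d(omega) = (4*x + 2*z) dx ∧ dy ∧ dz.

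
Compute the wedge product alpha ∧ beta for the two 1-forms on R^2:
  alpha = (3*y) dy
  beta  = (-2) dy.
alpha ∧ beta = 0

Distribute the wedge, using dx_i ∧ dx_j = -dx_j ∧ dx_i and dx_i ∧ dx_i = 0. For each pair (i, j) with i < j, the coefficient of dx_i ∧ dx_j in alpha ∧ beta is (alpha_i * beta_j - alpha_j * beta_i). Collecting: alpha ∧ beta = 0.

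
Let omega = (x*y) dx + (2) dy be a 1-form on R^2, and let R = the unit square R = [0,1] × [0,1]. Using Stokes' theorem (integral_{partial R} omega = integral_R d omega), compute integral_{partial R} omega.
integral_(partial R) omega = -1/2

Stokes: integral_partial_R omega = integral_R d omega with d omega = (∂Q/∂x - ∂P/∂y) dx ∧ dy.
  ∂Q/∂x = 0
  ∂P/∂y = x
  integrand = ∂Q/∂x - ∂P/∂y = -x.
Integrating over R: integral_0^1 integral_0^1 (-x) dx dy = -1/2.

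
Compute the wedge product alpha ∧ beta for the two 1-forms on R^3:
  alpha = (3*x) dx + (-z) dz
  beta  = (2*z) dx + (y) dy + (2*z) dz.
alpha ∧ beta = (3*x*y) dx ∧ dy + (2*z*(3*x + z)) dx ∧ dz + (y*z) dy ∧ dz

Distribute the wedge, using dx_i ∧ dx_j = -dx_j ∧ dx_i and dx_i ∧ dx_i = 0. For each pair (i, j) with i < j, the coefficient of dx_i ∧ dx_j in alpha ∧ beta is (alpha_i * beta_j - alpha_j * beta_i). Collecting: alpha ∧ beta = (3*x*y) dx ∧ dy + (2*z*(3*x + z)) dx ∧ dz + (y*z) dy ∧ dz.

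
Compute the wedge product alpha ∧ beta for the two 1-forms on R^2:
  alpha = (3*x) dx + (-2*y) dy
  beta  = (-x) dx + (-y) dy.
alpha ∧ beta = (-5*x*y) dx ∧ dy

Distribute the wedge, using dx_i ∧ dx_j = -dx_j ∧ dx_i and dx_i ∧ dx_i = 0. For each pair (i, j) with i < j, the coefficient of dx_i ∧ dx_j in alpha ∧ beta is (alpha_i * beta_j - alpha_j * beta_i). Collecting: alpha ∧ beta = (-5*x*y) dx ∧ dy.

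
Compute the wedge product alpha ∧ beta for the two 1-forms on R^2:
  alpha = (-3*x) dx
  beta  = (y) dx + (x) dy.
alpha ∧ beta = (-3*x^2) dx ∧ dy

Distribute the wedge, using dx_i ∧ dx_j = -dx_j ∧ dx_i and dx_i ∧ dx_i = 0. For each pair (i, j) with i < j, the coefficient of dx_i ∧ dx_j in alpha ∧ beta is (alpha_i * beta_j - alpha_j * beta_i). Collecting: alpha ∧ beta = (-3*x^2) dx ∧ dy.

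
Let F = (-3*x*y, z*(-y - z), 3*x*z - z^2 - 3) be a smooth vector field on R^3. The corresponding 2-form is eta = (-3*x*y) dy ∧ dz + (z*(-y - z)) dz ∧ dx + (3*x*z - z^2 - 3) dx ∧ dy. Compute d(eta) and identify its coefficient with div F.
d(eta) = (3*x - 3*y - 3*z) dx ∧ dy ∧ dz; div F = 3*x - 3*y - 3*z

For a 2-form in R^3 of the form above, applying d gives a 3-form with coefficient ∂P/∂x + ∂Q/∂y + ∂R/∂z:
  ∂P/∂x = -3*y
  ∂Q/∂y = -z
  ∂R/∂z = 3*x - 2*z
Sum = 3*x - 3*y - 3*z, which is exactly div F.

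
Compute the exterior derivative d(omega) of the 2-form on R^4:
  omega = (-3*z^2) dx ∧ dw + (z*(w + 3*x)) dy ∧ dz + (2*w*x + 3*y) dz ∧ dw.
d(omega) = (2*w + 6*z) dx ∧ dz ∧ dw + (3*z) dx ∧ dy ∧ dz + (z + 3) dy ∧ dz ∧ dw

For a 2-form omega = sum_{i<j} g_{ij} dx_i ∧ dx_j, the exterior derivative is
  d(omega) = sum_{i<j} d(g_{ij}) ∧ dx_i ∧ dx_j = sum_{i<j, k} (∂g_{ij}/∂x_k) dx_k ∧ dx_i ∧ dx_j.
Expand each term, using dx_k ∧ dx_i ∧ dx_j = sgn(permutation) dx_{(a)} ∧ dx_{(b)} ∧ dx_{(c)} with (a < b < c) sorted:
  d(-3*z^2) includes (∂/∂z)(-3*z^2) dz = (-6*z) dz, which multiplied by dx ∧ dw gives (6*z) dx ∧ dz ∧ dw
  d(z*(w + 3*x)) includes (∂/∂x)(z*(w + 3*x)) dx = (3*z) dx, which multiplied by dy ∧ dz gives (3*z) dx ∧ dy ∧ dz
  d(z*(w + 3*x)) includes (∂/∂w)(z*(w + 3*x)) dw = (z) dw, which multiplied by dy ∧ dz gives (z) dy ∧ dz ∧ dw
  d(2*w*x + 3*y) includes (∂/∂x)(2*w*x + 3*y) dx = (2*w) dx, which multiplied by dz ∧ dw gives (2*w) dx ∧ dz ∧ dw
  d(2*w*x + 3*y) includes (∂/∂y)(2*w*x + 3*y) dy = (3) dy, which multiplied by dz ∧ dw gives (3) dy ∧ dz ∧ dw
Collecting like 3-forms: d(omega) = (2*w + 6*z) dx ∧ dz ∧ dw + (3*z) dx ∧ dy ∧ dz + (z + 3) dy ∧ dz ∧ dw.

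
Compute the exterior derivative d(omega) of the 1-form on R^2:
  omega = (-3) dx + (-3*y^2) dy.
d(omega) = 0

For a 1-form omega = sum_i f_i dx_i, the exterior derivative is
  d(omega) = sum_{i < j} (∂f_j/∂x_i - ∂f_i/∂x_j) dx_i ∧ dx_j.

Assembling: d(omega) = 0.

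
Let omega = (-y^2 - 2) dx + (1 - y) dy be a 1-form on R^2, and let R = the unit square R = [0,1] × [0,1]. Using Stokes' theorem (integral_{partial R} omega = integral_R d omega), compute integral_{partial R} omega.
integral_(partial R) omega = 1

Stokes: integral_partial_R omega = integral_R d omega with d omega = (∂Q/∂x - ∂P/∂y) dx ∧ dy.
  ∂Q/∂x = 0
  ∂P/∂y = -2*y
  integrand = ∂Q/∂x - ∂P/∂y = 2*y.
Integrating over R: integral_0^1 integral_0^1 (2*y) dx dy = 1.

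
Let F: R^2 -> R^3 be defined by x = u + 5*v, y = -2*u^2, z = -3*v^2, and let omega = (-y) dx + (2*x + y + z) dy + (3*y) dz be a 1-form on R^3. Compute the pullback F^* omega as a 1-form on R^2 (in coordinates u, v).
F^* omega = (2*u*(4*u^2 - 3*u + 6*v^2 - 20*v)) du + (u^2*(36*v + 10)) dv

Using F^*(f dg) = (f ∘ F) d(g ∘ F), substitute each coordinate x_i by F_i(u, v) in f_i, and replace dx_i by d F_i = (∂F_i/∂u) du + (∂F_i/∂v) dv.
  For the x component: f_1(F) = 2*u^2; d F_1 = (1) du + (5) dv
  For the y component: f_2(F) = -2*u^2 + 2*u - 3*v^2 + 10*v; d F_2 = (-4*u) du + (0) dv
  For the z component: f_3(F) = -6*u^2; d F_3 = (0) du + (-6*v) dv
Combining and collecting du, dv coefficients:
  coeff of du: 2*u*(4*u^2 - 3*u + 6*v^2 - 20*v)
  coeff of dv: u^2*(36*v + 10)
F^* omega = (2*u*(4*u^2 - 3*u + 6*v^2 - 20*v)) du + (u^2*(36*v + 10)) dv.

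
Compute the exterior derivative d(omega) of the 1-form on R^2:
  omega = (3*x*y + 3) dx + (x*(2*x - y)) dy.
d(omega) = (x - y) dx ∧ dy

For a 1-form omega = sum_i f_i dx_i, the exterior derivative is
  d(omega) = sum_{i < j} (∂f_j/∂x_i - ∂f_i/∂x_j) dx_i ∧ dx_j.
  coefficient of dx ∧ dy: ∂f_2/∂x - ∂f_1/∂y = ∂(x*(2*x - y))/∂x - ∂(3*x*y + 3)/∂y = x - y
Assembling: d(omega) = (x - y) dx ∧ dy.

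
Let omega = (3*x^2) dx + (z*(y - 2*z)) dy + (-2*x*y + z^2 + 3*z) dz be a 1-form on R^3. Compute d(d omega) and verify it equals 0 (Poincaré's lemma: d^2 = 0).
d(d omega) = 0

Step 1: d omega = sum_{i<j} (∂f_j/∂x_i - ∂f_i/∂x_j) dx_i ∧ dx_j:
  coeff of dx ∧ dy: 0
  coeff of dx ∧ dz: -2*y
  coeff of dy ∧ dz: -2*x - y + 4*z
Step 2: Apply d again to each 2-form coefficient. The only possible 3-form in R^3 is dx ∧ dy ∧ dz, with coefficient
  ∂(coeff of dy∧dz)/∂x - ∂(coeff of dx∧dz)/∂y + ∂(coeff of dx∧dy)/∂z
  = ∂/∂x (-2*x - y + 4*z) - ∂/∂y (-2*y) + ∂/∂z (0).
Each of these terms simplifies to sums of mixed partials that cancel in pairs. The result is 0 (by equality of mixed partials for smooth functions — Schwarz / Clairaut).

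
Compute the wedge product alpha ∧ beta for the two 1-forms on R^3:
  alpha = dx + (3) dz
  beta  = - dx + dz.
alpha ∧ beta = (4) dx ∧ dz

Distribute the wedge, using dx_i ∧ dx_j = -dx_j ∧ dx_i and dx_i ∧ dx_i = 0. For each pair (i, j) with i < j, the coefficient of dx_i ∧ dx_j in alpha ∧ beta is (alpha_i * beta_j - alpha_j * beta_i). Collecting: alpha ∧ beta = (4) dx ∧ dz.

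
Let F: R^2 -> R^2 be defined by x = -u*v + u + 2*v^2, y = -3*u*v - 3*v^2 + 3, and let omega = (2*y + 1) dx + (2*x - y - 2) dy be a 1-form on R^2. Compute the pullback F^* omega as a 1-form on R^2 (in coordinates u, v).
F^* omega = (3*u*v^2 - 12*u*v - 15*v^3 - 6*v^2 + 8*v + 7) du + (3*u^2*v - 6*u^2 - 45*u*v^2 - 12*u*v + 8*u - 66*v^3 + 58*v) dv

Using F^*(f dg) = (f ∘ F) d(g ∘ F), substitute each coordinate x_i by F_i(u, v) in f_i, and replace dx_i by d F_i = (∂F_i/∂u) du + (∂F_i/∂v) dv.
  For the x component: f_1(F) = -6*u*v - 6*v^2 + 7; d F_1 = (1 - v) du + (-u + 4*v) dv
  For the y component: f_2(F) = u*v + 2*u + 7*v^2 - 5; d F_2 = (-3*v) du + (-3*u - 6*v) dv
Combining and collecting du, dv coefficients:
  coeff of du: 3*u*v^2 - 12*u*v - 15*v^3 - 6*v^2 + 8*v + 7
  coeff of dv: 3*u^2*v - 6*u^2 - 45*u*v^2 - 12*u*v + 8*u - 66*v^3 + 58*v
F^* omega = (3*u*v^2 - 12*u*v - 15*v^3 - 6*v^2 + 8*v + 7) du + (3*u^2*v - 6*u^2 - 45*u*v^2 - 12*u*v + 8*u - 66*v^3 + 58*v) dv.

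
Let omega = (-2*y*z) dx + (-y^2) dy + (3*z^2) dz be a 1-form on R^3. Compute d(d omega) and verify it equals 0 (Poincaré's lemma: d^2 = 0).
d(d omega) = 0

Step 1: d omega = sum_{i<j} (∂f_j/∂x_i - ∂f_i/∂x_j) dx_i ∧ dx_j:
  coeff of dx ∧ dy: 2*z
  coeff of dx ∧ dz: 2*y
  coeff of dy ∧ dz: 0
Step 2: Apply d again to each 2-form coefficient. The only possible 3-form in R^3 is dx ∧ dy ∧ dz, with coefficient
  ∂(coeff of dy∧dz)/∂x - ∂(coeff of dx∧dz)/∂y + ∂(coeff of dx∧dy)/∂z
  = ∂/∂x (0) - ∂/∂y (2*y) + ∂/∂z (2*z).
Each of these terms simplifies to sums of mixed partials that cancel in pairs. The result is 0 (by equality of mixed partials for smooth functions — Schwarz / Clairaut).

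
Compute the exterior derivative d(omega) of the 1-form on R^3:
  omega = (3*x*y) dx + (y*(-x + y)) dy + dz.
d(omega) = (-3*x - y) dx ∧ dy

For a 1-form omega = sum_i f_i dx_i, the exterior derivative is
  d(omega) = sum_{i < j} (∂f_j/∂x_i - ∂f_i/∂x_j) dx_i ∧ dx_j.
  coefficient of dx ∧ dy: ∂f_2/∂x - ∂f_1/∂y = ∂(y*(-x + y))/∂x - ∂(3*x*y)/∂y = -3*x - y
Assembling: d(omega) = (-3*x - y) dx ∧ dy.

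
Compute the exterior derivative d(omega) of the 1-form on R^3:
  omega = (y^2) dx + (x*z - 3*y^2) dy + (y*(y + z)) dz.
d(omega) = (-2*y + z) dx ∧ dy + (-x + 2*y + z) dy ∧ dz

For a 1-form omega = sum_i f_i dx_i, the exterior derivative is
  d(omega) = sum_{i < j} (∂f_j/∂x_i - ∂f_i/∂x_j) dx_i ∧ dx_j.
  coefficient of dx ∧ dy: ∂f_2/∂x - ∂f_1/∂y = ∂(x*z - 3*y^2)/∂x - ∂(y^2)/∂y = -2*y + z
  coefficient of dy ∧ dz: ∂f_3/∂y - ∂f_2/∂z = ∂(y*(y + z))/∂y - ∂(x*z - 3*y^2)/∂z = -x + 2*y + z
Assembling: d(omega) = (-2*y + z) dx ∧ dy + (-x + 2*y + z) dy ∧ dz.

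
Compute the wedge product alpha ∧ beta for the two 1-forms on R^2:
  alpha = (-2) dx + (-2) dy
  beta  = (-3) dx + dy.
alpha ∧ beta = (-8) dx ∧ dy

Distribute the wedge, using dx_i ∧ dx_j = -dx_j ∧ dx_i and dx_i ∧ dx_i = 0. For each pair (i, j) with i < j, the coefficient of dx_i ∧ dx_j in alpha ∧ beta is (alpha_i * beta_j - alpha_j * beta_i). Collecting: alpha ∧ beta = (-8) dx ∧ dy.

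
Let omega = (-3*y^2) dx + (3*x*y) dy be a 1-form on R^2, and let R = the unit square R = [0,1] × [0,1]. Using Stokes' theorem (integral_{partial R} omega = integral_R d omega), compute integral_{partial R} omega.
integral_(partial R) omega = 9/2

Stokes: integral_partial_R omega = integral_R d omega with d omega = (∂Q/∂x - ∂P/∂y) dx ∧ dy.
  ∂Q/∂x = 3*y
  ∂P/∂y = -6*y
  integrand = ∂Q/∂x - ∂P/∂y = 9*y.
Integrating over R: integral_0^1 integral_0^1 (9*y) dx dy = 9/2.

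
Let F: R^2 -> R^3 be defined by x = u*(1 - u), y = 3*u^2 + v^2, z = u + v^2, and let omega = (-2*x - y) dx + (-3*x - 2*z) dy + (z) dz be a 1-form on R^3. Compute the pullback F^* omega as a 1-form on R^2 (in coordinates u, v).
F^* omega = (u*(20*u^2 - 27*u - 10*v^2 - 1)) du + (2*v*(3*u^2 - 4*u - v^2)) dv

Using F^*(f dg) = (f ∘ F) d(g ∘ F), substitute each coordinate x_i by F_i(u, v) in f_i, and replace dx_i by d F_i = (∂F_i/∂u) du + (∂F_i/∂v) dv.
  For the x component: f_1(F) = -u^2 - 2*u - v^2; d F_1 = (1 - 2*u) du + (0) dv
  For the y component: f_2(F) = 3*u^2 - 5*u - 2*v^2; d F_2 = (6*u) du + (2*v) dv
  For the z component: f_3(F) = u + v^2; d F_3 = (1) du + (2*v) dv
Combining and collecting du, dv coefficients:
  coeff of du: u*(20*u^2 - 27*u - 10*v^2 - 1)
  coeff of dv: 2*v*(3*u^2 - 4*u - v^2)
F^* omega = (u*(20*u^2 - 27*u - 10*v^2 - 1)) du + (2*v*(3*u^2 - 4*u - v^2)) dv.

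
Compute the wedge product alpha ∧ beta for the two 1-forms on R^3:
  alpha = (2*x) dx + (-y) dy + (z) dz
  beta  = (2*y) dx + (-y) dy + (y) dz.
alpha ∧ beta = (2*y*(-x + y)) dx ∧ dy + (2*y*(x - z)) dx ∧ dz + (y*(-y + z)) dy ∧ dz

Distribute the wedge, using dx_i ∧ dx_j = -dx_j ∧ dx_i and dx_i ∧ dx_i = 0. For each pair (i, j) with i < j, the coefficient of dx_i ∧ dx_j in alpha ∧ beta is (alpha_i * beta_j - alpha_j * beta_i). Collecting: alpha ∧ beta = (2*y*(-x + y)) dx ∧ dy + (2*y*(x - z)) dx ∧ dz + (y*(-y + z)) dy ∧ dz.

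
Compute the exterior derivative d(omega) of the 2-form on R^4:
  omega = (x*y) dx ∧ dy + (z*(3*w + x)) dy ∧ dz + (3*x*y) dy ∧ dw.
d(omega) = (z) dx ∧ dy ∧ dz + (3*z) dy ∧ dz ∧ dw + (3*y) dx ∧ dy ∧ dw

For a 2-form omega = sum_{i<j} g_{ij} dx_i ∧ dx_j, the exterior derivative is
  d(omega) = sum_{i<j} d(g_{ij}) ∧ dx_i ∧ dx_j = sum_{i<j, k} (∂g_{ij}/∂x_k) dx_k ∧ dx_i ∧ dx_j.
Expand each term, using dx_k ∧ dx_i ∧ dx_j = sgn(permutation) dx_{(a)} ∧ dx_{(b)} ∧ dx_{(c)} with (a < b < c) sorted:
  d(z*(3*w + x)) includes (∂/∂x)(z*(3*w + x)) dx = (z) dx, which multiplied by dy ∧ dz gives (z) dx ∧ dy ∧ dz
  d(z*(3*w + x)) includes (∂/∂w)(z*(3*w + x)) dw = (3*z) dw, which multiplied by dy ∧ dz gives (3*z) dy ∧ dz ∧ dw
  d(3*x*y) includes (∂/∂x)(3*x*y) dx = (3*y) dx, which multiplied by dy ∧ dw gives (3*y) dx ∧ dy ∧ dw
Collecting like 3-forms: d(omega) = (z) dx ∧ dy ∧ dz + (3*z) dy ∧ dz ∧ dw + (3*y) dx ∧ dy ∧ dw.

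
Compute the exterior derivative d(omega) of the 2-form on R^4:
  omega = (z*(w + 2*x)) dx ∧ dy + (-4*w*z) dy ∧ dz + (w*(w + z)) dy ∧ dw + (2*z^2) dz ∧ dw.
d(omega) = (w + 2*x) dx ∧ dy ∧ dz + (z) dx ∧ dy ∧ dw + (-w - 4*z) dy ∧ dz ∧ dw

For a 2-form omega = sum_{i<j} g_{ij} dx_i ∧ dx_j, the exterior derivative is
  d(omega) = sum_{i<j} d(g_{ij}) ∧ dx_i ∧ dx_j = sum_{i<j, k} (∂g_{ij}/∂x_k) dx_k ∧ dx_i ∧ dx_j.
Expand each term, using dx_k ∧ dx_i ∧ dx_j = sgn(permutation) dx_{(a)} ∧ dx_{(b)} ∧ dx_{(c)} with (a < b < c) sorted:
  d(z*(w + 2*x)) includes (∂/∂z)(z*(w + 2*x)) dz = (w + 2*x) dz, which multiplied by dx ∧ dy gives (w + 2*x) dx ∧ dy ∧ dz
  d(z*(w + 2*x)) includes (∂/∂w)(z*(w + 2*x)) dw = (z) dw, which multiplied by dx ∧ dy gives (z) dx ∧ dy ∧ dw
  d(-4*w*z) includes (∂/∂w)(-4*w*z) dw = (-4*z) dw, which multiplied by dy ∧ dz gives (-4*z) dy ∧ dz ∧ dw
  d(w*(w + z)) includes (∂/∂z)(w*(w + z)) dz = (w) dz, which multiplied by dy ∧ dw gives (-w) dy ∧ dz ∧ dw
Collecting like 3-forms: d(omega) = (w + 2*x) dx ∧ dy ∧ dz + (z) dx ∧ dy ∧ dw + (-w - 4*z) dy ∧ dz ∧ dw.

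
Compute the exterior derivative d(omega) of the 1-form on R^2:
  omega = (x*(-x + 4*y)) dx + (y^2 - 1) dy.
d(omega) = (-4*x) dx ∧ dy

For a 1-form omega = sum_i f_i dx_i, the exterior derivative is
  d(omega) = sum_{i < j} (∂f_j/∂x_i - ∂f_i/∂x_j) dx_i ∧ dx_j.
  coefficient of dx ∧ dy: ∂f_2/∂x - ∂f_1/∂y = ∂(y^2 - 1)/∂x - ∂(x*(-x + 4*y))/∂y = -4*x
Assembling: d(omega) = (-4*x) dx ∧ dy.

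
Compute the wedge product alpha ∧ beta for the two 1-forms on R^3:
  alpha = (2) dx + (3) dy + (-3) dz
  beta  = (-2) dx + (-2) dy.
alpha ∧ beta = (2) dx ∧ dy + (-6) dx ∧ dz + (-6) dy ∧ dz

Distribute the wedge, using dx_i ∧ dx_j = -dx_j ∧ dx_i and dx_i ∧ dx_i = 0. For each pair (i, j) with i < j, the coefficient of dx_i ∧ dx_j in alpha ∧ beta is (alpha_i * beta_j - alpha_j * beta_i). Collecting: alpha ∧ beta = (2) dx ∧ dy + (-6) dx ∧ dz + (-6) dy ∧ dz.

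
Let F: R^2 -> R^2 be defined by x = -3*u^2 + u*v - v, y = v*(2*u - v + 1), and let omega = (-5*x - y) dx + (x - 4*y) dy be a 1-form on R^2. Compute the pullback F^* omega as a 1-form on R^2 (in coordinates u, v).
F^* omega = (-90*u^3 + 51*u^2*v - 27*u*v^2 - 24*u*v + 9*v^3 - 6*v^2) du + (9*u^3 - 15*u^2*v - 18*u^2 + 23*u*v^2 - 6*u*v - 8*v^3 + 13*v^2 - 9*v) dv

Using F^*(f dg) = (f ∘ F) d(g ∘ F), substitute each coordinate x_i by F_i(u, v) in f_i, and replace dx_i by d F_i = (∂F_i/∂u) du + (∂F_i/∂v) dv.
  For the x component: f_1(F) = 15*u^2 - 7*u*v + v^2 + 4*v; d F_1 = (-6*u + v) du + (u - 1) dv
  For the y component: f_2(F) = -3*u^2 - 7*u*v + 4*v^2 - 5*v; d F_2 = (2*v) du + (2*u - 2*v + 1) dv
Combining and collecting du, dv coefficients:
  coeff of du: -90*u^3 + 51*u^2*v - 27*u*v^2 - 24*u*v + 9*v^3 - 6*v^2
  coeff of dv: 9*u^3 - 15*u^2*v - 18*u^2 + 23*u*v^2 - 6*u*v - 8*v^3 + 13*v^2 - 9*v
F^* omega = (-90*u^3 + 51*u^2*v - 27*u*v^2 - 24*u*v + 9*v^3 - 6*v^2) du + (9*u^3 - 15*u^2*v - 18*u^2 + 23*u*v^2 - 6*u*v - 8*v^3 + 13*v^2 - 9*v) dv.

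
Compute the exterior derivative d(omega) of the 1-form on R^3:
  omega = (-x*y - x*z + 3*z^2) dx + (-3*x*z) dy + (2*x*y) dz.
d(omega) = (x - 3*z) dx ∧ dy + (x + 2*y - 6*z) dx ∧ dz + (5*x) dy ∧ dz

For a 1-form omega = sum_i f_i dx_i, the exterior derivative is
  d(omega) = sum_{i < j} (∂f_j/∂x_i - ∂f_i/∂x_j) dx_i ∧ dx_j.
  coefficient of dx ∧ dy: ∂f_2/∂x - ∂f_1/∂y = ∂(-3*x*z)/∂x - ∂(-x*y - x*z + 3*z^2)/∂y = x - 3*z
  coefficient of dx ∧ dz: ∂f_3/∂x - ∂f_1/∂z = ∂(2*x*y)/∂x - ∂(-x*y - x*z + 3*z^2)/∂z = x + 2*y - 6*z
  coefficient of dy ∧ dz: ∂f_3/∂y - ∂f_2/∂z = ∂(2*x*y)/∂y - ∂(-3*x*z)/∂z = 5*x
Assembling: d(omega) = (x - 3*z) dx ∧ dy + (x + 2*y - 6*z) dx ∧ dz + (5*x) dy ∧ dz.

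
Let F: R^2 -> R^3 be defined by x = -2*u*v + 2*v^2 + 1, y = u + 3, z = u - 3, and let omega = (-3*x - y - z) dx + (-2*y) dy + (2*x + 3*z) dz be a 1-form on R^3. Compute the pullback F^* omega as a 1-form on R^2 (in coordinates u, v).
F^* omega = (-12*u*v^2 + u + 12*v^3 + 4*v^2 + 6*v - 13) du + (-12*u^2*v + 4*u^2 + 36*u*v^2 - 8*u*v + 6*u - 24*v^3 - 12*v) dv

Using F^*(f dg) = (f ∘ F) d(g ∘ F), substitute each coordinate x_i by F_i(u, v) in f_i, and replace dx_i by d F_i = (∂F_i/∂u) du + (∂F_i/∂v) dv.
  For the x component: f_1(F) = 6*u*v - 2*u - 6*v^2 - 3; d F_1 = (-2*v) du + (-2*u + 4*v) dv
  For the y component: f_2(F) = -2*u - 6; d F_2 = (1) du + (0) dv
  For the z component: f_3(F) = -4*u*v + 3*u + 4*v^2 - 7; d F_3 = (1) du + (0) dv
Combining and collecting du, dv coefficients:
  coeff of du: -12*u*v^2 + u + 12*v^3 + 4*v^2 + 6*v - 13
  coeff of dv: -12*u^2*v + 4*u^2 + 36*u*v^2 - 8*u*v + 6*u - 24*v^3 - 12*v
F^* omega = (-12*u*v^2 + u + 12*v^3 + 4*v^2 + 6*v - 13) du + (-12*u^2*v + 4*u^2 + 36*u*v^2 - 8*u*v + 6*u - 24*v^3 - 12*v) dv.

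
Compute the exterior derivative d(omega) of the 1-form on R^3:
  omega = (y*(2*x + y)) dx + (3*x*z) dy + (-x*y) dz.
d(omega) = (-2*x - 2*y + 3*z) dx ∧ dy + (-y) dx ∧ dz + (-4*x) dy ∧ dz

For a 1-form omega = sum_i f_i dx_i, the exterior derivative is
  d(omega) = sum_{i < j} (∂f_j/∂x_i - ∂f_i/∂x_j) dx_i ∧ dx_j.
  coefficient of dx ∧ dy: ∂f_2/∂x - ∂f_1/∂y = ∂(3*x*z)/∂x - ∂(y*(2*x + y))/∂y = -2*x - 2*y + 3*z
  coefficient of dx ∧ dz: ∂f_3/∂x - ∂f_1/∂z = ∂(-x*y)/∂x - ∂(y*(2*x + y))/∂z = -y
  coefficient of dy ∧ dz: ∂f_3/∂y - ∂f_2/∂z = ∂(-x*y)/∂y - ∂(3*x*z)/∂z = -4*x
Assembling: d(omega) = (-2*x - 2*y + 3*z) dx ∧ dy + (-y) dx ∧ dz + (-4*x) dy ∧ dz.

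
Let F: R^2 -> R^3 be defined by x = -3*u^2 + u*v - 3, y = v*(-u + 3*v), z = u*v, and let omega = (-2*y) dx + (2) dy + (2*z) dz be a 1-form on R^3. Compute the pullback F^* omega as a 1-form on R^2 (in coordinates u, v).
F^* omega = (2*v*(-6*u^2 + 20*u*v - 3*v^2 - 1)) du + (4*u^2*v - 6*u*v^2 - 2*u + 12*v) dv

Using F^*(f dg) = (f ∘ F) d(g ∘ F), substitute each coordinate x_i by F_i(u, v) in f_i, and replace dx_i by d F_i = (∂F_i/∂u) du + (∂F_i/∂v) dv.
  For the x component: f_1(F) = 2*v*(u - 3*v); d F_1 = (-6*u + v) du + (u) dv
  For the y component: f_2(F) = 2; d F_2 = (-v) du + (-u + 6*v) dv
  For the z component: f_3(F) = 2*u*v; d F_3 = (v) du + (u) dv
Combining and collecting du, dv coefficients:
  coeff of du: 2*v*(-6*u^2 + 20*u*v - 3*v^2 - 1)
  coeff of dv: 4*u^2*v - 6*u*v^2 - 2*u + 12*v
F^* omega = (2*v*(-6*u^2 + 20*u*v - 3*v^2 - 1)) du + (4*u^2*v - 6*u*v^2 - 2*u + 12*v) dv.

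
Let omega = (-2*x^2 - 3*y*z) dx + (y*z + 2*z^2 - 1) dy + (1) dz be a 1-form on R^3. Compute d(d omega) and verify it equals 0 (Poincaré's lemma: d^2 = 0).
d(d omega) = 0

Step 1: d omega = sum_{i<j} (∂f_j/∂x_i - ∂f_i/∂x_j) dx_i ∧ dx_j:
  coeff of dx ∧ dy: 3*z
  coeff of dx ∧ dz: 3*y
  coeff of dy ∧ dz: -y - 4*z
Step 2: Apply d again to each 2-form coefficient. The only possible 3-form in R^3 is dx ∧ dy ∧ dz, with coefficient
  ∂(coeff of dy∧dz)/∂x - ∂(coeff of dx∧dz)/∂y + ∂(coeff of dx∧dy)/∂z
  = ∂/∂x (-y - 4*z) - ∂/∂y (3*y) + ∂/∂z (3*z).
Each of these terms simplifies to sums of mixed partials that cancel in pairs. The result is 0 (by equality of mixed partials for smooth functions — Schwarz / Clairaut).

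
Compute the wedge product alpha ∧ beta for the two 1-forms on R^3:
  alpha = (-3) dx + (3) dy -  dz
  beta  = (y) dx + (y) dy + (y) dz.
alpha ∧ beta = (-6*y) dx ∧ dy + (-2*y) dx ∧ dz + (4*y) dy ∧ dz

Distribute the wedge, using dx_i ∧ dx_j = -dx_j ∧ dx_i and dx_i ∧ dx_i = 0. For each pair (i, j) with i < j, the coefficient of dx_i ∧ dx_j in alpha ∧ beta is (alpha_i * beta_j - alpha_j * beta_i). Collecting: alpha ∧ beta = (-6*y) dx ∧ dy + (-2*y) dx ∧ dz + (4*y) dy ∧ dz.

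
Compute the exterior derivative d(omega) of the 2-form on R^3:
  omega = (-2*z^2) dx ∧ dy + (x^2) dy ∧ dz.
d(omega) = (2*x - 4*z) dx ∧ dy ∧ dz

For a 2-form omega = sum_{i<j} g_{ij} dx_i ∧ dx_j, the exterior derivative is
  d(omega) = sum_{i<j} d(g_{ij}) ∧ dx_i ∧ dx_j = sum_{i<j, k} (∂g_{ij}/∂x_k) dx_k ∧ dx_i ∧ dx_j.
Expand each term, using dx_k ∧ dx_i ∧ dx_j = sgn(permutation) dx_{(a)} ∧ dx_{(b)} ∧ dx_{(c)} with (a < b < c) sorted:
  d(-2*z^2) includes (∂/∂z)(-2*z^2) dz = (-4*z) dz, which multiplied by dx ∧ dy gives (-4*z) dx ∧ dy ∧ dz
  d(x^2) includes (∂/∂x)(x^2) dx = (2*x) dx, which multiplied by dy ∧ dz gives (2*x) dx ∧ dy ∧ dz
Collecting like 3-forms: d(omega) = (2*x - 4*z) dx ∧ dy ∧ dz.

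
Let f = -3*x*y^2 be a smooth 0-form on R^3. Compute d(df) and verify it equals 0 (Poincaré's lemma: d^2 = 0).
d(df) = 0

Step 1: df = sum_i (∂f/∂x_i) dx_i = (-3*y^2) dx + (-6*x*y) dy + (0) dz.
Step 2: Apply d again. Using the 1-form formula, the coefficient of dx ∧ dy in d(df) is ∂^2 f/∂x ∂y - ∂^2 f/∂y ∂x = (-6*y) - (-6*y) = 0 (equality of mixed partials for smooth f).
Similarly for dx ∧ dz and dy ∧ dz — all coefficients vanish. So d(df) = 0.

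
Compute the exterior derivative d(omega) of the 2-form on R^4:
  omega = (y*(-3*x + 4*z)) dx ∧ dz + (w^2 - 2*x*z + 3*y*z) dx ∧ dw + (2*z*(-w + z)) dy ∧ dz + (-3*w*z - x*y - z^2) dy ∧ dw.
d(omega) = (3*x - 4*z) dx ∧ dy ∧ dz + (-y - 3*z) dx ∧ dy ∧ dw + (2*x - 3*y) dx ∧ dz ∧ dw + (3*w) dy ∧ dz ∧ dw

For a 2-form omega = sum_{i<j} g_{ij} dx_i ∧ dx_j, the exterior derivative is
  d(omega) = sum_{i<j} d(g_{ij}) ∧ dx_i ∧ dx_j = sum_{i<j, k} (∂g_{ij}/∂x_k) dx_k ∧ dx_i ∧ dx_j.
Expand each term, using dx_k ∧ dx_i ∧ dx_j = sgn(permutation) dx_{(a)} ∧ dx_{(b)} ∧ dx_{(c)} with (a < b < c) sorted:
  d(y*(-3*x + 4*z)) includes (∂/∂y)(y*(-3*x + 4*z)) dy = (-3*x + 4*z) dy, which multiplied by dx ∧ dz gives (3*x - 4*z) dx ∧ dy ∧ dz
  d(w^2 - 2*x*z + 3*y*z) includes (∂/∂y)(w^2 - 2*x*z + 3*y*z) dy = (3*z) dy, which multiplied by dx ∧ dw gives (-3*z) dx ∧ dy ∧ dw
  d(w^2 - 2*x*z + 3*y*z) includes (∂/∂z)(w^2 - 2*x*z + 3*y*z) dz = (-2*x + 3*y) dz, which multiplied by dx ∧ dw gives (2*x - 3*y) dx ∧ dz ∧ dw
  d(2*z*(-w + z)) includes (∂/∂w)(2*z*(-w + z)) dw = (-2*z) dw, which multiplied by dy ∧ dz gives (-2*z) dy ∧ dz ∧ dw
  d(-3*w*z - x*y - z^2) includes (∂/∂x)(-3*w*z - x*y - z^2) dx = (-y) dx, which multiplied by dy ∧ dw gives (-y) dx ∧ dy ∧ dw
  d(-3*w*z - x*y - z^2) includes (∂/∂z)(-3*w*z - x*y - z^2) dz = (-3*w - 2*z) dz, which multiplied by dy ∧ dw gives (3*w + 2*z) dy ∧ dz ∧ dw
Collecting like 3-forms: d(omega) = (3*x - 4*z) dx ∧ dy ∧ dz + (-y - 3*z) dx ∧ dy ∧ dw + (2*x - 3*y) dx ∧ dz ∧ dw + (3*w) dy ∧ dz ∧ dw.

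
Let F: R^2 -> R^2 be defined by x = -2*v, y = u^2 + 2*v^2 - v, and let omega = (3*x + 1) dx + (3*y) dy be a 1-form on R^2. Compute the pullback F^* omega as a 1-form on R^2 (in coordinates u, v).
F^* omega = (6*u*(u^2 + 2*v^2 - v)) du + (12*u^2*v - 3*u^2 + 24*v^3 - 18*v^2 + 15*v - 2) dv

Using F^*(f dg) = (f ∘ F) d(g ∘ F), substitute each coordinate x_i by F_i(u, v) in f_i, and replace dx_i by d F_i = (∂F_i/∂u) du + (∂F_i/∂v) dv.
  For the x component: f_1(F) = 1 - 6*v; d F_1 = (0) du + (-2) dv
  For the y component: f_2(F) = 3*u^2 + 6*v^2 - 3*v; d F_2 = (2*u) du + (4*v - 1) dv
Combining and collecting du, dv coefficients:
  coeff of du: 6*u*(u^2 + 2*v^2 - v)
  coeff of dv: 12*u^2*v - 3*u^2 + 24*v^3 - 18*v^2 + 15*v - 2
F^* omega = (6*u*(u^2 + 2*v^2 - v)) du + (12*u^2*v - 3*u^2 + 24*v^3 - 18*v^2 + 15*v - 2) dv.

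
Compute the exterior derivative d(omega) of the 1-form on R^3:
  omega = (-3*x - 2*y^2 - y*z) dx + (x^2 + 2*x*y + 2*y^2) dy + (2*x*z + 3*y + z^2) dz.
d(omega) = (2*x + 6*y + z) dx ∧ dy + (y + 2*z) dx ∧ dz + (3) dy ∧ dz

For a 1-form omega = sum_i f_i dx_i, the exterior derivative is
  d(omega) = sum_{i < j} (∂f_j/∂x_i - ∂f_i/∂x_j) dx_i ∧ dx_j.
  coefficient of dx ∧ dy: ∂f_2/∂x - ∂f_1/∂y = ∂(x^2 + 2*x*y + 2*y^2)/∂x - ∂(-3*x - 2*y^2 - y*z)/∂y = 2*x + 6*y + z
  coefficient of dx ∧ dz: ∂f_3/∂x - ∂f_1/∂z = ∂(2*x*z + 3*y + z^2)/∂x - ∂(-3*x - 2*y^2 - y*z)/∂z = y + 2*z
  coefficient of dy ∧ dz: ∂f_3/∂y - ∂f_2/∂z = ∂(2*x*z + 3*y + z^2)/∂y - ∂(x^2 + 2*x*y + 2*y^2)/∂z = 3
Assembling: d(omega) = (2*x + 6*y + z) dx ∧ dy + (y + 2*z) dx ∧ dz + (3) dy ∧ dz.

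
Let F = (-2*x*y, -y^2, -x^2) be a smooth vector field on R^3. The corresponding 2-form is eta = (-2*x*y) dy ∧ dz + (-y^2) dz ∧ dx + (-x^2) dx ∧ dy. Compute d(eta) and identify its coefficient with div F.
d(eta) = (-4*y) dx ∧ dy ∧ dz; div F = -4*y

For a 2-form in R^3 of the form above, applying d gives a 3-form with coefficient ∂P/∂x + ∂Q/∂y + ∂R/∂z:
  ∂P/∂x = -2*y
  ∂Q/∂y = -2*y
  ∂R/∂z = 0
Sum = -4*y, which is exactly div F.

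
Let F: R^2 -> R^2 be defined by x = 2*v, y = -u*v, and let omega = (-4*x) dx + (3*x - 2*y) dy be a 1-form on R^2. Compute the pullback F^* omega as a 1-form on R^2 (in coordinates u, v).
F^* omega = (2*v^2*(-u - 3)) du + (2*v*(-u^2 - 3*u - 8)) dv

Using F^*(f dg) = (f ∘ F) d(g ∘ F), substitute each coordinate x_i by F_i(u, v) in f_i, and replace dx_i by d F_i = (∂F_i/∂u) du + (∂F_i/∂v) dv.
  For the x component: f_1(F) = -8*v; d F_1 = (0) du + (2) dv
  For the y component: f_2(F) = 2*v*(u + 3); d F_2 = (-v) du + (-u) dv
Combining and collecting du, dv coefficients:
  coeff of du: 2*v^2*(-u - 3)
  coeff of dv: 2*v*(-u^2 - 3*u - 8)
F^* omega = (2*v^2*(-u - 3)) du + (2*v*(-u^2 - 3*u - 8)) dv.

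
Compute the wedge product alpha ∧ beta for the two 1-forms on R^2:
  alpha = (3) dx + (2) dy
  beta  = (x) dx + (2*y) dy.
alpha ∧ beta = (-2*x + 6*y) dx ∧ dy

Distribute the wedge, using dx_i ∧ dx_j = -dx_j ∧ dx_i and dx_i ∧ dx_i = 0. For each pair (i, j) with i < j, the coefficient of dx_i ∧ dx_j in alpha ∧ beta is (alpha_i * beta_j - alpha_j * beta_i). Collecting: alpha ∧ beta = (-2*x + 6*y) dx ∧ dy.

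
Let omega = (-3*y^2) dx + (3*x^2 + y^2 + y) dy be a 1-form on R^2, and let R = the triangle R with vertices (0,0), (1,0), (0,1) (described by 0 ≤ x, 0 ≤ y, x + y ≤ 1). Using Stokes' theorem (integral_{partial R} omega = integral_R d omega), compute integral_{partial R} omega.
integral_(partial R) omega = 2

Stokes: integral_partial_R omega = integral_R d omega with d omega = (∂Q/∂x - ∂P/∂y) dx ∧ dy.
  ∂Q/∂x = 6*x
  ∂P/∂y = -6*y
  integrand = ∂Q/∂x - ∂P/∂y = 6*x + 6*y.
Integrating over R: integral_0^1 integral_0^{1-x} (6*x + 6*y) dy dx = 2.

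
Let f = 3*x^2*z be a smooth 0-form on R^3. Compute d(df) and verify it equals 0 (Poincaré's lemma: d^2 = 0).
d(df) = 0

Step 1: df = sum_i (∂f/∂x_i) dx_i = (6*x*z) dx + (0) dy + (3*x^2) dz.
Step 2: Apply d again. Using the 1-form formula, the coefficient of dx ∧ dy in d(df) is ∂^2 f/∂x ∂y - ∂^2 f/∂y ∂x = (0) - (0) = 0 (equality of mixed partials for smooth f).
Similarly for dx ∧ dz and dy ∧ dz — all coefficients vanish. So d(df) = 0.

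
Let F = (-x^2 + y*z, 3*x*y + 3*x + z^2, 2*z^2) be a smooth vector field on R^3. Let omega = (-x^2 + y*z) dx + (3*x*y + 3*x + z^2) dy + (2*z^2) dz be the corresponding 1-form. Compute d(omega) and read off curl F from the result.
d(omega) = (-2*z) dy ∧ dz + (y) dz ∧ dx + (3*y - z + 3) dx ∧ dy; curl F = (-2*z, y, 3*y - z + 3)

d omega = sum_{i<j} (∂f_j/∂x_i - ∂f_i/∂x_j) dx_i ∧ dx_j. Under the identification (dy ∧ dz, dz ∧ dx, dx ∧ dy) ↔ (e_x, e_y, e_z), the coefficients are exactly the components of curl F. Compute:
  ∂R/∂y - ∂Q/∂z = (0) - (2*z) = -2*z
  ∂P/∂z - ∂R/∂x = (y) - (0) = y
  ∂Q/∂x - ∂P/∂y = (3*y + 3) - (z) = 3*y - z + 3.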